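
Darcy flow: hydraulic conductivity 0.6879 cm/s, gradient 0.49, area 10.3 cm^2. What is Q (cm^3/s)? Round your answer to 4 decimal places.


Step 1: Apply Darcy's law: Q = K * i * A
Step 2: Q = 0.6879 * 0.49 * 10.3
Step 3: Q = 3.4718 cm^3/s

3.4718


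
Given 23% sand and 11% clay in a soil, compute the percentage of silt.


Step 1: sand + silt + clay = 100%
Step 2: silt = 100 - sand - clay
Step 3: silt = 100 - 23 - 11
Step 4: silt = 66%

66


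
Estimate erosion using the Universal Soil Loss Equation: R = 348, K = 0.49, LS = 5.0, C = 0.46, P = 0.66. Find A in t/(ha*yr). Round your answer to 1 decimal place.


Step 1: A = R * K * LS * C * P
Step 2: R * K = 348 * 0.49 = 170.52
Step 3: (R*K) * LS = 170.52 * 5.0 = 852.6
Step 4: * C * P = 852.6 * 0.46 * 0.66 = 258.8
Step 5: A = 258.8 t/(ha*yr)

258.8


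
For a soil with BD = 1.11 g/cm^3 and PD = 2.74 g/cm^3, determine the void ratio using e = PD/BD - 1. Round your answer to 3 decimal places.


Step 1: e = PD / BD - 1
Step 2: e = 2.74 / 1.11 - 1
Step 3: e = 2.46847 - 1
Step 4: e = 1.468

1.468


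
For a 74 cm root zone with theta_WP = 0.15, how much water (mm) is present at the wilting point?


Step 1: Water (mm) = theta_WP * depth * 10
Step 2: Water = 0.15 * 74 * 10
Step 3: Water = 111.0 mm

111.0


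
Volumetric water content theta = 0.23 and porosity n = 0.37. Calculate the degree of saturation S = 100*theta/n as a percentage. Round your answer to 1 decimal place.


Step 1: S = 100 * theta_v / n
Step 2: S = 100 * 0.23 / 0.37
Step 3: S = 62.2%

62.2


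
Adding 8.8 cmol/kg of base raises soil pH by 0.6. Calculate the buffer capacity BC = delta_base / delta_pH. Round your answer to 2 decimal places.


Step 1: BC = change in base / change in pH
Step 2: BC = 8.8 / 0.6
Step 3: BC = 14.67 cmol/(kg*pH unit)

14.67


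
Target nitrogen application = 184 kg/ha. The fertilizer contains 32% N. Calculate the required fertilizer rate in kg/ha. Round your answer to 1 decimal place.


Step 1: Fertilizer rate = target N / (N content / 100)
Step 2: Rate = 184 / (32 / 100)
Step 3: Rate = 184 / 0.32
Step 4: Rate = 575.0 kg/ha

575.0


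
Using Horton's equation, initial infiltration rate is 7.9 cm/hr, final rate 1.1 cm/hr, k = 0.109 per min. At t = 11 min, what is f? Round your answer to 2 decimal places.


Step 1: f = fc + (f0 - fc) * exp(-k * t)
Step 2: exp(-0.109 * 11) = 0.301496
Step 3: f = 1.1 + (7.9 - 1.1) * 0.301496
Step 4: f = 1.1 + 6.8 * 0.301496
Step 5: f = 3.15 cm/hr

3.15


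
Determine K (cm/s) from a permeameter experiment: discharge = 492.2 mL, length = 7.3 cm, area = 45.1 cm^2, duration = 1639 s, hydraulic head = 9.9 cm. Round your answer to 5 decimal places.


Step 1: K = Q * L / (A * t * h)
Step 2: Numerator = 492.2 * 7.3 = 3593.06
Step 3: Denominator = 45.1 * 1639 * 9.9 = 731797.11
Step 4: K = 3593.06 / 731797.11 = 0.00491 cm/s

0.00491


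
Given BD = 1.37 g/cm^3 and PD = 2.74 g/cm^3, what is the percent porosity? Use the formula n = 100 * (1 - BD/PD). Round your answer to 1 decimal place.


Step 1: Formula: n = 100 * (1 - BD / PD)
Step 2: n = 100 * (1 - 1.37 / 2.74)
Step 3: n = 100 * (1 - 0.5)
Step 4: n = 50.0%

50.0


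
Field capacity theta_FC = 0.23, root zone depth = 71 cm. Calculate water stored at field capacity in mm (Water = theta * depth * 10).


Step 1: Water (mm) = theta_FC * depth (cm) * 10
Step 2: Water = 0.23 * 71 * 10
Step 3: Water = 163.3 mm

163.3


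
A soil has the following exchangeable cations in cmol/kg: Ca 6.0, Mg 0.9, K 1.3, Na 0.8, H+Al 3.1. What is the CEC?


Step 1: CEC = Ca + Mg + K + Na + (H+Al)
Step 2: CEC = 6.0 + 0.9 + 1.3 + 0.8 + 3.1
Step 3: CEC = 12.1 cmol/kg

12.1


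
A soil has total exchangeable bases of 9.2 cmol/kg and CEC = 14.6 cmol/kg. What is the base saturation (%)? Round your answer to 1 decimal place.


Step 1: BS = 100 * (sum of bases) / CEC
Step 2: BS = 100 * 9.2 / 14.6
Step 3: BS = 63.0%

63.0


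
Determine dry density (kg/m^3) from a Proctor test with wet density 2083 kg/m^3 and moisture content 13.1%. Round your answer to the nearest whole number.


Step 1: Dry density = wet density / (1 + w/100)
Step 2: Dry density = 2083 / (1 + 13.1/100)
Step 3: Dry density = 2083 / 1.131
Step 4: Dry density = 1842 kg/m^3

1842


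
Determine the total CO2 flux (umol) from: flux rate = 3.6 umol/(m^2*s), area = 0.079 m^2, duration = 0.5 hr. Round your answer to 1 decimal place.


Step 1: Convert time to seconds: 0.5 hr * 3600 = 1800.0 s
Step 2: Total = flux * area * time_s
Step 3: Total = 3.6 * 0.079 * 1800.0
Step 4: Total = 511.9 umol

511.9


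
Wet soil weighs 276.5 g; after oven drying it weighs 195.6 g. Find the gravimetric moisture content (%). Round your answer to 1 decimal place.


Step 1: Water mass = wet - dry = 276.5 - 195.6 = 80.9 g
Step 2: w = 100 * water mass / dry mass
Step 3: w = 100 * 80.9 / 195.6 = 41.4%

41.4


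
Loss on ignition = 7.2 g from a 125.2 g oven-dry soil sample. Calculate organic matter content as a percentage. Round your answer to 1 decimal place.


Step 1: OM% = 100 * LOI / sample mass
Step 2: OM = 100 * 7.2 / 125.2
Step 3: OM = 5.8%

5.8


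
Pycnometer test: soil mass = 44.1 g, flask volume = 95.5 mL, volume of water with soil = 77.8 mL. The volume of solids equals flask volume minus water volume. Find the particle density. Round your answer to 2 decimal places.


Step 1: Volume of solids = flask volume - water volume with soil
Step 2: V_solids = 95.5 - 77.8 = 17.7 mL
Step 3: Particle density = mass / V_solids = 44.1 / 17.7 = 2.49 g/cm^3

2.49


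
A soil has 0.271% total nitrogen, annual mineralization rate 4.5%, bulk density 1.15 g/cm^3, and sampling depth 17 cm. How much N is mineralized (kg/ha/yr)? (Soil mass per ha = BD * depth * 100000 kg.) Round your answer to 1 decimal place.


Step 1: Soil mass per ha = BD * depth * 100000 = 1.15 * 17 * 100000 = 1955000 kg
Step 2: Total N pool = soil mass * N%/100 = 1955000 * 0.271/100 = 5298.05 kg/ha
Step 3: N mineralized = N pool * rate%/100 = 5298.05 * 4.5/100 = 238.4 kg/ha/yr

238.4


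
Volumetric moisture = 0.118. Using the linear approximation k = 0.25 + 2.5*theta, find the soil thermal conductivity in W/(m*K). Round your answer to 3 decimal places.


Step 1: k = 0.25 + 2.5 * theta
Step 2: k = 0.25 + 2.5 * 0.118
Step 3: k = 0.25 + 0.295
Step 4: k = 0.545 W/(m*K)

0.545


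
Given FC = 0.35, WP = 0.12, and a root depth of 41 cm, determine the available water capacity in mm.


Step 1: Available water = (FC - WP) * depth * 10
Step 2: AW = (0.35 - 0.12) * 41 * 10
Step 3: AW = 0.23 * 41 * 10
Step 4: AW = 94.3 mm

94.3


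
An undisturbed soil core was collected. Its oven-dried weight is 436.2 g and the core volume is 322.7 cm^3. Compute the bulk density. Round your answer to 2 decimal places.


Step 1: Identify the formula: BD = dry mass / volume
Step 2: Substitute values: BD = 436.2 / 322.7
Step 3: BD = 1.35 g/cm^3

1.35


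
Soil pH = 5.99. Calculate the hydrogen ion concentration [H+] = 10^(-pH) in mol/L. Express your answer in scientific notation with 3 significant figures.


Step 1: [H+] = 10^(-pH)
Step 2: [H+] = 10^(-5.99)
Step 3: [H+] = 1.02e-06 mol/L

1.02e-06


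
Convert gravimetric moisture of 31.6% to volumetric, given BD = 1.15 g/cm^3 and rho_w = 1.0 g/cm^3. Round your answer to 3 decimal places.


Step 1: theta = (w / 100) * BD / rho_w
Step 2: theta = (31.6 / 100) * 1.15 / 1.0
Step 3: theta = 0.316 * 1.15
Step 4: theta = 0.363

0.363


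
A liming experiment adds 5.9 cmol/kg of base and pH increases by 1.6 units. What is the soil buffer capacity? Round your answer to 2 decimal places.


Step 1: BC = change in base / change in pH
Step 2: BC = 5.9 / 1.6
Step 3: BC = 3.69 cmol/(kg*pH unit)

3.69


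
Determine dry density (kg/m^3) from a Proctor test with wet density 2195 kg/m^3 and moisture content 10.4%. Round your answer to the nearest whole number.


Step 1: Dry density = wet density / (1 + w/100)
Step 2: Dry density = 2195 / (1 + 10.4/100)
Step 3: Dry density = 2195 / 1.104
Step 4: Dry density = 1988 kg/m^3

1988


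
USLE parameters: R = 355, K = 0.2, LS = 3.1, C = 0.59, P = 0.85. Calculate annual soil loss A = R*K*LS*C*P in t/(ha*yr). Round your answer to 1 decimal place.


Step 1: A = R * K * LS * C * P
Step 2: R * K = 355 * 0.2 = 71.0
Step 3: (R*K) * LS = 71.0 * 3.1 = 220.1
Step 4: * C * P = 220.1 * 0.59 * 0.85 = 110.4
Step 5: A = 110.4 t/(ha*yr)

110.4


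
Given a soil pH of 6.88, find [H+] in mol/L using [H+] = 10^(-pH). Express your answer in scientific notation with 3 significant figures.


Step 1: [H+] = 10^(-pH)
Step 2: [H+] = 10^(-6.88)
Step 3: [H+] = 1.32e-07 mol/L

1.32e-07


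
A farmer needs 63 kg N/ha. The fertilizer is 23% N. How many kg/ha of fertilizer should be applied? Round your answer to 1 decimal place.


Step 1: Fertilizer rate = target N / (N content / 100)
Step 2: Rate = 63 / (23 / 100)
Step 3: Rate = 63 / 0.23
Step 4: Rate = 273.9 kg/ha

273.9


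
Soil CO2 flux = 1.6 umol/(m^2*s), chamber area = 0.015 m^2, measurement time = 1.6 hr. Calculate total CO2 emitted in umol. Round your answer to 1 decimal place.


Step 1: Convert time to seconds: 1.6 hr * 3600 = 5760.0 s
Step 2: Total = flux * area * time_s
Step 3: Total = 1.6 * 0.015 * 5760.0
Step 4: Total = 138.2 umol

138.2


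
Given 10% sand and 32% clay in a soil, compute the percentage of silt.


Step 1: sand + silt + clay = 100%
Step 2: silt = 100 - sand - clay
Step 3: silt = 100 - 10 - 32
Step 4: silt = 58%

58


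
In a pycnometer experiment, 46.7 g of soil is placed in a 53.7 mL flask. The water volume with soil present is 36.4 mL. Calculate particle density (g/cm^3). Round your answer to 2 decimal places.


Step 1: Volume of solids = flask volume - water volume with soil
Step 2: V_solids = 53.7 - 36.4 = 17.3 mL
Step 3: Particle density = mass / V_solids = 46.7 / 17.3 = 2.7 g/cm^3

2.7


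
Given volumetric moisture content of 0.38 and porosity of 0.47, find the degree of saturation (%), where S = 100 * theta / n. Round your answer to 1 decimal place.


Step 1: S = 100 * theta_v / n
Step 2: S = 100 * 0.38 / 0.47
Step 3: S = 80.9%

80.9


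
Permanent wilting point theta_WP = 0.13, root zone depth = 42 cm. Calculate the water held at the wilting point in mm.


Step 1: Water (mm) = theta_WP * depth * 10
Step 2: Water = 0.13 * 42 * 10
Step 3: Water = 54.6 mm

54.6


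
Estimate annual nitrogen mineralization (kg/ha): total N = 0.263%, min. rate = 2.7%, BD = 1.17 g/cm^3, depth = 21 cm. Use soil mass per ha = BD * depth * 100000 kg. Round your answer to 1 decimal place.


Step 1: Soil mass per ha = BD * depth * 100000 = 1.17 * 21 * 100000 = 2457000 kg
Step 2: Total N pool = soil mass * N%/100 = 2457000 * 0.263/100 = 6461.91 kg/ha
Step 3: N mineralized = N pool * rate%/100 = 6461.91 * 2.7/100 = 174.5 kg/ha/yr

174.5


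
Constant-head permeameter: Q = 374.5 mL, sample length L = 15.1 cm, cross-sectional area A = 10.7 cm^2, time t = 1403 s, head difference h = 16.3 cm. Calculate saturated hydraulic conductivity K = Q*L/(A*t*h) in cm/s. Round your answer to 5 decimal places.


Step 1: K = Q * L / (A * t * h)
Step 2: Numerator = 374.5 * 15.1 = 5654.95
Step 3: Denominator = 10.7 * 1403 * 16.3 = 244697.23
Step 4: K = 5654.95 / 244697.23 = 0.02311 cm/s

0.02311


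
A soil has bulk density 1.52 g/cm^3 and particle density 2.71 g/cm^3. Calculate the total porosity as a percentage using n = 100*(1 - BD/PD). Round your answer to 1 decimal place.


Step 1: Formula: n = 100 * (1 - BD / PD)
Step 2: n = 100 * (1 - 1.52 / 2.71)
Step 3: n = 100 * (1 - 0.56089)
Step 4: n = 43.9%

43.9


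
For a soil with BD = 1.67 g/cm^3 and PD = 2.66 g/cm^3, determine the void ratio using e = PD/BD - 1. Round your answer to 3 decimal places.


Step 1: e = PD / BD - 1
Step 2: e = 2.66 / 1.67 - 1
Step 3: e = 1.59281 - 1
Step 4: e = 0.593

0.593


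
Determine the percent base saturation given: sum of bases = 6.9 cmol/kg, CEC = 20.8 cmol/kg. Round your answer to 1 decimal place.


Step 1: BS = 100 * (sum of bases) / CEC
Step 2: BS = 100 * 6.9 / 20.8
Step 3: BS = 33.2%

33.2


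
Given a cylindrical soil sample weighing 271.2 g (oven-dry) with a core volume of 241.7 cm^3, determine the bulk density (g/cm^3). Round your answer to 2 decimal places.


Step 1: Identify the formula: BD = dry mass / volume
Step 2: Substitute values: BD = 271.2 / 241.7
Step 3: BD = 1.12 g/cm^3

1.12


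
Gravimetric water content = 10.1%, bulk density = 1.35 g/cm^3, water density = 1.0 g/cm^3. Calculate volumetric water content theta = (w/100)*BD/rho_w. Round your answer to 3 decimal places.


Step 1: theta = (w / 100) * BD / rho_w
Step 2: theta = (10.1 / 100) * 1.35 / 1.0
Step 3: theta = 0.101 * 1.35
Step 4: theta = 0.136

0.136


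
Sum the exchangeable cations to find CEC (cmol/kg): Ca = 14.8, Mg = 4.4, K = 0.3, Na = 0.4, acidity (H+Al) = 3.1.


Step 1: CEC = Ca + Mg + K + Na + (H+Al)
Step 2: CEC = 14.8 + 4.4 + 0.3 + 0.4 + 3.1
Step 3: CEC = 23.0 cmol/kg

23.0


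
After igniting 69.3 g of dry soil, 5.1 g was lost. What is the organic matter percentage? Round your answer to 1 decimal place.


Step 1: OM% = 100 * LOI / sample mass
Step 2: OM = 100 * 5.1 / 69.3
Step 3: OM = 7.4%

7.4


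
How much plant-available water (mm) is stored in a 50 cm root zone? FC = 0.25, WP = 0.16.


Step 1: Available water = (FC - WP) * depth * 10
Step 2: AW = (0.25 - 0.16) * 50 * 10
Step 3: AW = 0.09 * 50 * 10
Step 4: AW = 45.0 mm

45.0


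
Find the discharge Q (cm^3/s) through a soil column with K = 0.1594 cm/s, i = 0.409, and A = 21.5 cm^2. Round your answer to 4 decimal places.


Step 1: Apply Darcy's law: Q = K * i * A
Step 2: Q = 0.1594 * 0.409 * 21.5
Step 3: Q = 1.4017 cm^3/s

1.4017


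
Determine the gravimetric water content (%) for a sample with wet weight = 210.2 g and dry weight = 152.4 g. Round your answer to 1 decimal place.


Step 1: Water mass = wet - dry = 210.2 - 152.4 = 57.8 g
Step 2: w = 100 * water mass / dry mass
Step 3: w = 100 * 57.8 / 152.4 = 37.9%

37.9


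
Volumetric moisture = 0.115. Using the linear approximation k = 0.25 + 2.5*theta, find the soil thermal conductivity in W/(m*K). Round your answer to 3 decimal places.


Step 1: k = 0.25 + 2.5 * theta
Step 2: k = 0.25 + 2.5 * 0.115
Step 3: k = 0.25 + 0.288
Step 4: k = 0.538 W/(m*K)

0.538


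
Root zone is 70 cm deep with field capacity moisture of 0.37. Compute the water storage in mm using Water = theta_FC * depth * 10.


Step 1: Water (mm) = theta_FC * depth (cm) * 10
Step 2: Water = 0.37 * 70 * 10
Step 3: Water = 259.0 mm

259.0


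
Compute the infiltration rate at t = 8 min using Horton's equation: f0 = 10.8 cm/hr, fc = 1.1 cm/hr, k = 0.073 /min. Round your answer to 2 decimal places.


Step 1: f = fc + (f0 - fc) * exp(-k * t)
Step 2: exp(-0.073 * 8) = 0.557663
Step 3: f = 1.1 + (10.8 - 1.1) * 0.557663
Step 4: f = 1.1 + 9.7 * 0.557663
Step 5: f = 6.51 cm/hr

6.51


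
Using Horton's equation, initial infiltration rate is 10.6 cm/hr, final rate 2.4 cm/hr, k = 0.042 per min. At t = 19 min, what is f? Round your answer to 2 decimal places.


Step 1: f = fc + (f0 - fc) * exp(-k * t)
Step 2: exp(-0.042 * 19) = 0.450229
Step 3: f = 2.4 + (10.6 - 2.4) * 0.450229
Step 4: f = 2.4 + 8.2 * 0.450229
Step 5: f = 6.09 cm/hr

6.09


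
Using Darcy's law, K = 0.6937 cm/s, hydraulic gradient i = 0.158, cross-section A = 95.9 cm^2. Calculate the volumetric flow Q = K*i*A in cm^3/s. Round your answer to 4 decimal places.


Step 1: Apply Darcy's law: Q = K * i * A
Step 2: Q = 0.6937 * 0.158 * 95.9
Step 3: Q = 10.5111 cm^3/s

10.5111


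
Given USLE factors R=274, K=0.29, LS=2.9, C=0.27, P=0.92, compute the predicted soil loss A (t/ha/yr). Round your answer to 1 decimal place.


Step 1: A = R * K * LS * C * P
Step 2: R * K = 274 * 0.29 = 79.46
Step 3: (R*K) * LS = 79.46 * 2.9 = 230.434
Step 4: * C * P = 230.434 * 0.27 * 0.92 = 57.2
Step 5: A = 57.2 t/(ha*yr)

57.2


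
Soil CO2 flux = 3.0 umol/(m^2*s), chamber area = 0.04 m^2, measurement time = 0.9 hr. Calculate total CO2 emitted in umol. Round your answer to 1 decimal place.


Step 1: Convert time to seconds: 0.9 hr * 3600 = 3240.0 s
Step 2: Total = flux * area * time_s
Step 3: Total = 3.0 * 0.04 * 3240.0
Step 4: Total = 388.8 umol

388.8


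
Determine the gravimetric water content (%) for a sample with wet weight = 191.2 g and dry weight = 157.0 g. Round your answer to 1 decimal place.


Step 1: Water mass = wet - dry = 191.2 - 157.0 = 34.2 g
Step 2: w = 100 * water mass / dry mass
Step 3: w = 100 * 34.2 / 157.0 = 21.8%

21.8


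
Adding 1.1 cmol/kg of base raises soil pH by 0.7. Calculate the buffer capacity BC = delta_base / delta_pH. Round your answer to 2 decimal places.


Step 1: BC = change in base / change in pH
Step 2: BC = 1.1 / 0.7
Step 3: BC = 1.57 cmol/(kg*pH unit)

1.57


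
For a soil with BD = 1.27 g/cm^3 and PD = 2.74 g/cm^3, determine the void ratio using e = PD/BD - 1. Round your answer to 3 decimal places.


Step 1: e = PD / BD - 1
Step 2: e = 2.74 / 1.27 - 1
Step 3: e = 2.15748 - 1
Step 4: e = 1.157

1.157


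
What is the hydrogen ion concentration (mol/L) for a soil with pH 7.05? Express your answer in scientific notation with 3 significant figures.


Step 1: [H+] = 10^(-pH)
Step 2: [H+] = 10^(-7.05)
Step 3: [H+] = 8.91e-08 mol/L

8.91e-08


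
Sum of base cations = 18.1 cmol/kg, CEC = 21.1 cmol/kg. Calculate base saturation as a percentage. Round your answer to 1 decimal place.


Step 1: BS = 100 * (sum of bases) / CEC
Step 2: BS = 100 * 18.1 / 21.1
Step 3: BS = 85.8%

85.8


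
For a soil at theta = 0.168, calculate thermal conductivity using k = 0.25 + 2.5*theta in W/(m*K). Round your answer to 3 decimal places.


Step 1: k = 0.25 + 2.5 * theta
Step 2: k = 0.25 + 2.5 * 0.168
Step 3: k = 0.25 + 0.42
Step 4: k = 0.67 W/(m*K)

0.67


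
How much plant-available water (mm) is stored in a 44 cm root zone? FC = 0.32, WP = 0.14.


Step 1: Available water = (FC - WP) * depth * 10
Step 2: AW = (0.32 - 0.14) * 44 * 10
Step 3: AW = 0.18 * 44 * 10
Step 4: AW = 79.2 mm

79.2


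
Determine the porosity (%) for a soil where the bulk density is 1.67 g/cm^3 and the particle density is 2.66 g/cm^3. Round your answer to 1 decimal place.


Step 1: Formula: n = 100 * (1 - BD / PD)
Step 2: n = 100 * (1 - 1.67 / 2.66)
Step 3: n = 100 * (1 - 0.62782)
Step 4: n = 37.2%

37.2


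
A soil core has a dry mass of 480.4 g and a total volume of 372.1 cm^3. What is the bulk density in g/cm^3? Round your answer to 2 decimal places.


Step 1: Identify the formula: BD = dry mass / volume
Step 2: Substitute values: BD = 480.4 / 372.1
Step 3: BD = 1.29 g/cm^3

1.29


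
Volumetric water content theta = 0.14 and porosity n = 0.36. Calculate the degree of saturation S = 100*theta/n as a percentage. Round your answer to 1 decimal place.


Step 1: S = 100 * theta_v / n
Step 2: S = 100 * 0.14 / 0.36
Step 3: S = 38.9%

38.9


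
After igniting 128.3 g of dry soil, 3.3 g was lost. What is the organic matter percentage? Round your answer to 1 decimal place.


Step 1: OM% = 100 * LOI / sample mass
Step 2: OM = 100 * 3.3 / 128.3
Step 3: OM = 2.6%

2.6


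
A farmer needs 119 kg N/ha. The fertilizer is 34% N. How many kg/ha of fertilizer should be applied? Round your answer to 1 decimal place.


Step 1: Fertilizer rate = target N / (N content / 100)
Step 2: Rate = 119 / (34 / 100)
Step 3: Rate = 119 / 0.34
Step 4: Rate = 350.0 kg/ha

350.0


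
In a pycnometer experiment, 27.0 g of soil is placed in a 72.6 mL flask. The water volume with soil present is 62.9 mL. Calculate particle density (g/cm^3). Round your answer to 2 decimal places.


Step 1: Volume of solids = flask volume - water volume with soil
Step 2: V_solids = 72.6 - 62.9 = 9.7 mL
Step 3: Particle density = mass / V_solids = 27.0 / 9.7 = 2.78 g/cm^3

2.78


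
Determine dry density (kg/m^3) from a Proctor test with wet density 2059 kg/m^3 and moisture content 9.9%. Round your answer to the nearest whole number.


Step 1: Dry density = wet density / (1 + w/100)
Step 2: Dry density = 2059 / (1 + 9.9/100)
Step 3: Dry density = 2059 / 1.099
Step 4: Dry density = 1874 kg/m^3

1874


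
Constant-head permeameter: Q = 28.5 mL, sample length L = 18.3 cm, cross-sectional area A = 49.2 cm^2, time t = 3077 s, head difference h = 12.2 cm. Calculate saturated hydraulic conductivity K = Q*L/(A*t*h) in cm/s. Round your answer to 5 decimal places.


Step 1: K = Q * L / (A * t * h)
Step 2: Numerator = 28.5 * 18.3 = 521.55
Step 3: Denominator = 49.2 * 3077 * 12.2 = 1846938.48
Step 4: K = 521.55 / 1846938.48 = 0.00028 cm/s

0.00028


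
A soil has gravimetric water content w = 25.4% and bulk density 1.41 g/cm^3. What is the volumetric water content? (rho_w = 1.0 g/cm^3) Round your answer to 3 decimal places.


Step 1: theta = (w / 100) * BD / rho_w
Step 2: theta = (25.4 / 100) * 1.41 / 1.0
Step 3: theta = 0.254 * 1.41
Step 4: theta = 0.358

0.358


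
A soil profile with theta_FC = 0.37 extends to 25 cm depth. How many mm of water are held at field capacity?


Step 1: Water (mm) = theta_FC * depth (cm) * 10
Step 2: Water = 0.37 * 25 * 10
Step 3: Water = 92.5 mm

92.5


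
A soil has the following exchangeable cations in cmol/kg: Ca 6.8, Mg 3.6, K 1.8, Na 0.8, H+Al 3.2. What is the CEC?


Step 1: CEC = Ca + Mg + K + Na + (H+Al)
Step 2: CEC = 6.8 + 3.6 + 1.8 + 0.8 + 3.2
Step 3: CEC = 16.2 cmol/kg

16.2


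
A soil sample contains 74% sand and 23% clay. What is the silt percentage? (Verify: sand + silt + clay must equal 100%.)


Step 1: sand + silt + clay = 100%
Step 2: silt = 100 - sand - clay
Step 3: silt = 100 - 74 - 23
Step 4: silt = 3%

3


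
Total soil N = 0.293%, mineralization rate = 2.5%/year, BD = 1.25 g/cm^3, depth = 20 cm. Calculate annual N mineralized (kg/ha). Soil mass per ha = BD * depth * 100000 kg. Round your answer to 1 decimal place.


Step 1: Soil mass per ha = BD * depth * 100000 = 1.25 * 20 * 100000 = 2500000 kg
Step 2: Total N pool = soil mass * N%/100 = 2500000 * 0.293/100 = 7325.0 kg/ha
Step 3: N mineralized = N pool * rate%/100 = 7325.0 * 2.5/100 = 183.1 kg/ha/yr

183.1


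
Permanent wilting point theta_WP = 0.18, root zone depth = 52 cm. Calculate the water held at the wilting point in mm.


Step 1: Water (mm) = theta_WP * depth * 10
Step 2: Water = 0.18 * 52 * 10
Step 3: Water = 93.6 mm

93.6


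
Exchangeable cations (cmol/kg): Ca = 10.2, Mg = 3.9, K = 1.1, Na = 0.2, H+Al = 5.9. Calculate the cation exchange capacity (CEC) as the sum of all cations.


Step 1: CEC = Ca + Mg + K + Na + (H+Al)
Step 2: CEC = 10.2 + 3.9 + 1.1 + 0.2 + 5.9
Step 3: CEC = 21.3 cmol/kg

21.3


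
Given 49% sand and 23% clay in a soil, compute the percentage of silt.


Step 1: sand + silt + clay = 100%
Step 2: silt = 100 - sand - clay
Step 3: silt = 100 - 49 - 23
Step 4: silt = 28%

28


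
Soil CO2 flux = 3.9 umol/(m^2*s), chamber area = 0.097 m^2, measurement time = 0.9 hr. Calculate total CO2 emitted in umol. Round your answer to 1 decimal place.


Step 1: Convert time to seconds: 0.9 hr * 3600 = 3240.0 s
Step 2: Total = flux * area * time_s
Step 3: Total = 3.9 * 0.097 * 3240.0
Step 4: Total = 1225.7 umol

1225.7


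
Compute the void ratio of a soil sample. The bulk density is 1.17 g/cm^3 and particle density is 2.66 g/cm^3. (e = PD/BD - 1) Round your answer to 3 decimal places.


Step 1: e = PD / BD - 1
Step 2: e = 2.66 / 1.17 - 1
Step 3: e = 2.2735 - 1
Step 4: e = 1.274

1.274


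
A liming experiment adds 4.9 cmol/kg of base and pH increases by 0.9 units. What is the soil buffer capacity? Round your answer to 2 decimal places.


Step 1: BC = change in base / change in pH
Step 2: BC = 4.9 / 0.9
Step 3: BC = 5.44 cmol/(kg*pH unit)

5.44


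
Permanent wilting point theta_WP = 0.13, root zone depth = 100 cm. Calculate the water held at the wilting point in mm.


Step 1: Water (mm) = theta_WP * depth * 10
Step 2: Water = 0.13 * 100 * 10
Step 3: Water = 130.0 mm

130.0


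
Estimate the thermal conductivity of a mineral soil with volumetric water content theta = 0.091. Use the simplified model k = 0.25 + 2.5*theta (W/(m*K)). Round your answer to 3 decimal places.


Step 1: k = 0.25 + 2.5 * theta
Step 2: k = 0.25 + 2.5 * 0.091
Step 3: k = 0.25 + 0.228
Step 4: k = 0.478 W/(m*K)

0.478


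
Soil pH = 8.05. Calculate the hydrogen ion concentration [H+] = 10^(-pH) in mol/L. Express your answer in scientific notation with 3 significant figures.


Step 1: [H+] = 10^(-pH)
Step 2: [H+] = 10^(-8.05)
Step 3: [H+] = 8.91e-09 mol/L

8.91e-09


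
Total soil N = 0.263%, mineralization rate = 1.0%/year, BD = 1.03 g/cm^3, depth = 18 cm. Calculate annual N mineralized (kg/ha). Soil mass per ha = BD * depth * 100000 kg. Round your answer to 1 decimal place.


Step 1: Soil mass per ha = BD * depth * 100000 = 1.03 * 18 * 100000 = 1854000 kg
Step 2: Total N pool = soil mass * N%/100 = 1854000 * 0.263/100 = 4876.02 kg/ha
Step 3: N mineralized = N pool * rate%/100 = 4876.02 * 1.0/100 = 48.8 kg/ha/yr

48.8


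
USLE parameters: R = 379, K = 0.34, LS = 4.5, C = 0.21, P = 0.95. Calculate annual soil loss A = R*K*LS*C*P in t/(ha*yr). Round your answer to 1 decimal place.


Step 1: A = R * K * LS * C * P
Step 2: R * K = 379 * 0.34 = 128.86
Step 3: (R*K) * LS = 128.86 * 4.5 = 579.87
Step 4: * C * P = 579.87 * 0.21 * 0.95 = 115.7
Step 5: A = 115.7 t/(ha*yr)

115.7


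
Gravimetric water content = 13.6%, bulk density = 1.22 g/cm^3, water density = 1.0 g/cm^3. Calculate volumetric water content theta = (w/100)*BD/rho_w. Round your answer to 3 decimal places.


Step 1: theta = (w / 100) * BD / rho_w
Step 2: theta = (13.6 / 100) * 1.22 / 1.0
Step 3: theta = 0.136 * 1.22
Step 4: theta = 0.166

0.166


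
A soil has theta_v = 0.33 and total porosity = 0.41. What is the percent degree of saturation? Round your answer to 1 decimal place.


Step 1: S = 100 * theta_v / n
Step 2: S = 100 * 0.33 / 0.41
Step 3: S = 80.5%

80.5


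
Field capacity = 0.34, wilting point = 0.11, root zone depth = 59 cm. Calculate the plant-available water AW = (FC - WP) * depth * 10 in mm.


Step 1: Available water = (FC - WP) * depth * 10
Step 2: AW = (0.34 - 0.11) * 59 * 10
Step 3: AW = 0.23 * 59 * 10
Step 4: AW = 135.7 mm

135.7


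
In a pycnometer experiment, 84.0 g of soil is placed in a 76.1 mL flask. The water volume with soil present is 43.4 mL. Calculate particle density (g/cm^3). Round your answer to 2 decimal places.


Step 1: Volume of solids = flask volume - water volume with soil
Step 2: V_solids = 76.1 - 43.4 = 32.7 mL
Step 3: Particle density = mass / V_solids = 84.0 / 32.7 = 2.57 g/cm^3

2.57


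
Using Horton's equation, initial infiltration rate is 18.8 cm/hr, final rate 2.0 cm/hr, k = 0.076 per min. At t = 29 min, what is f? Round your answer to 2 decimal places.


Step 1: f = fc + (f0 - fc) * exp(-k * t)
Step 2: exp(-0.076 * 29) = 0.110361
Step 3: f = 2.0 + (18.8 - 2.0) * 0.110361
Step 4: f = 2.0 + 16.8 * 0.110361
Step 5: f = 3.85 cm/hr

3.85


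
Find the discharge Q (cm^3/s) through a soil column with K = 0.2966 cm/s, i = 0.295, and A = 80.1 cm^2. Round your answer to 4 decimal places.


Step 1: Apply Darcy's law: Q = K * i * A
Step 2: Q = 0.2966 * 0.295 * 80.1
Step 3: Q = 7.0085 cm^3/s

7.0085


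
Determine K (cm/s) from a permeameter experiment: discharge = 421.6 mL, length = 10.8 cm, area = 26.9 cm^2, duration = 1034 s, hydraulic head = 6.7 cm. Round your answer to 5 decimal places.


Step 1: K = Q * L / (A * t * h)
Step 2: Numerator = 421.6 * 10.8 = 4553.28
Step 3: Denominator = 26.9 * 1034 * 6.7 = 186357.82
Step 4: K = 4553.28 / 186357.82 = 0.02443 cm/s

0.02443


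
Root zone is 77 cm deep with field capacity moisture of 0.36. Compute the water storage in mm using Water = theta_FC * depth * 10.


Step 1: Water (mm) = theta_FC * depth (cm) * 10
Step 2: Water = 0.36 * 77 * 10
Step 3: Water = 277.2 mm

277.2


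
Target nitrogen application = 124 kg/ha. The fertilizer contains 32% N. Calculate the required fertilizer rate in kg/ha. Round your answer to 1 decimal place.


Step 1: Fertilizer rate = target N / (N content / 100)
Step 2: Rate = 124 / (32 / 100)
Step 3: Rate = 124 / 0.32
Step 4: Rate = 387.5 kg/ha

387.5


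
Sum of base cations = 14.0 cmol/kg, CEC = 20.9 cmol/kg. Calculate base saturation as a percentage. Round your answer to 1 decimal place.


Step 1: BS = 100 * (sum of bases) / CEC
Step 2: BS = 100 * 14.0 / 20.9
Step 3: BS = 67.0%

67.0


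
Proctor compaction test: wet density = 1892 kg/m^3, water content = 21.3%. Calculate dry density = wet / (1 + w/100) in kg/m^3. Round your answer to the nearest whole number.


Step 1: Dry density = wet density / (1 + w/100)
Step 2: Dry density = 1892 / (1 + 21.3/100)
Step 3: Dry density = 1892 / 1.213
Step 4: Dry density = 1560 kg/m^3

1560


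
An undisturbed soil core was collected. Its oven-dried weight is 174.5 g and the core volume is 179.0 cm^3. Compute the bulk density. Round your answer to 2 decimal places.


Step 1: Identify the formula: BD = dry mass / volume
Step 2: Substitute values: BD = 174.5 / 179.0
Step 3: BD = 0.97 g/cm^3

0.97


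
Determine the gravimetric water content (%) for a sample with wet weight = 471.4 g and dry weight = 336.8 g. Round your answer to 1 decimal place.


Step 1: Water mass = wet - dry = 471.4 - 336.8 = 134.6 g
Step 2: w = 100 * water mass / dry mass
Step 3: w = 100 * 134.6 / 336.8 = 40.0%

40.0


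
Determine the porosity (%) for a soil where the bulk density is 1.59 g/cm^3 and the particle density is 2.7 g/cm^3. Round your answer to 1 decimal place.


Step 1: Formula: n = 100 * (1 - BD / PD)
Step 2: n = 100 * (1 - 1.59 / 2.7)
Step 3: n = 100 * (1 - 0.58889)
Step 4: n = 41.1%

41.1


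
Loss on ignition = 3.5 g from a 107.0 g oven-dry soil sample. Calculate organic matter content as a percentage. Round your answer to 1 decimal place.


Step 1: OM% = 100 * LOI / sample mass
Step 2: OM = 100 * 3.5 / 107.0
Step 3: OM = 3.3%

3.3


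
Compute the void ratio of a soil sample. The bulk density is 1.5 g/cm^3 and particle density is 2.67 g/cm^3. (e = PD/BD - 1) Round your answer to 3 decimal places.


Step 1: e = PD / BD - 1
Step 2: e = 2.67 / 1.5 - 1
Step 3: e = 1.78 - 1
Step 4: e = 0.78

0.78


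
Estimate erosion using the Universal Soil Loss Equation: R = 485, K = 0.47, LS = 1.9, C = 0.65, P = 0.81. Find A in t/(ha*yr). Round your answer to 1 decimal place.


Step 1: A = R * K * LS * C * P
Step 2: R * K = 485 * 0.47 = 227.95
Step 3: (R*K) * LS = 227.95 * 1.9 = 433.105
Step 4: * C * P = 433.105 * 0.65 * 0.81 = 228.0
Step 5: A = 228.0 t/(ha*yr)

228.0


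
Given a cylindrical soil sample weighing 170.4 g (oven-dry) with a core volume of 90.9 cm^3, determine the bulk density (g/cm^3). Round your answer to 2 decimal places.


Step 1: Identify the formula: BD = dry mass / volume
Step 2: Substitute values: BD = 170.4 / 90.9
Step 3: BD = 1.87 g/cm^3

1.87


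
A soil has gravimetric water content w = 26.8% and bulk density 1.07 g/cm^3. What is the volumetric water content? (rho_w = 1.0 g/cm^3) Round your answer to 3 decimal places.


Step 1: theta = (w / 100) * BD / rho_w
Step 2: theta = (26.8 / 100) * 1.07 / 1.0
Step 3: theta = 0.268 * 1.07
Step 4: theta = 0.287

0.287


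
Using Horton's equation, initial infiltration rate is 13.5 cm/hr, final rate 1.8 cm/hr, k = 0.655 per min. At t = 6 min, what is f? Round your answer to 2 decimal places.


Step 1: f = fc + (f0 - fc) * exp(-k * t)
Step 2: exp(-0.655 * 6) = 0.019644
Step 3: f = 1.8 + (13.5 - 1.8) * 0.019644
Step 4: f = 1.8 + 11.7 * 0.019644
Step 5: f = 2.03 cm/hr

2.03


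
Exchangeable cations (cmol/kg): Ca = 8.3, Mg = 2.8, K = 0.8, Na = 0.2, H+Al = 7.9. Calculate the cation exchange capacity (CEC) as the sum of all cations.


Step 1: CEC = Ca + Mg + K + Na + (H+Al)
Step 2: CEC = 8.3 + 2.8 + 0.8 + 0.2 + 7.9
Step 3: CEC = 20.0 cmol/kg

20.0


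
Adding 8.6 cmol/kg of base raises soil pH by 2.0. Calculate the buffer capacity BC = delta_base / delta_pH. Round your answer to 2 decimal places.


Step 1: BC = change in base / change in pH
Step 2: BC = 8.6 / 2.0
Step 3: BC = 4.3 cmol/(kg*pH unit)

4.3


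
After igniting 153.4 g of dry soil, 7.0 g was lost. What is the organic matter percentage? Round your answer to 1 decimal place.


Step 1: OM% = 100 * LOI / sample mass
Step 2: OM = 100 * 7.0 / 153.4
Step 3: OM = 4.6%

4.6


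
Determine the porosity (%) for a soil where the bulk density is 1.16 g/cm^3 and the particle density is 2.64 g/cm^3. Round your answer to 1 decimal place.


Step 1: Formula: n = 100 * (1 - BD / PD)
Step 2: n = 100 * (1 - 1.16 / 2.64)
Step 3: n = 100 * (1 - 0.43939)
Step 4: n = 56.1%

56.1


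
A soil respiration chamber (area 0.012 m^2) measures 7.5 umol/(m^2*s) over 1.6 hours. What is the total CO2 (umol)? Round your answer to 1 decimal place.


Step 1: Convert time to seconds: 1.6 hr * 3600 = 5760.0 s
Step 2: Total = flux * area * time_s
Step 3: Total = 7.5 * 0.012 * 5760.0
Step 4: Total = 518.4 umol

518.4


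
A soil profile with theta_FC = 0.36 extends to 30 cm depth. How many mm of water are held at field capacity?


Step 1: Water (mm) = theta_FC * depth (cm) * 10
Step 2: Water = 0.36 * 30 * 10
Step 3: Water = 108.0 mm

108.0


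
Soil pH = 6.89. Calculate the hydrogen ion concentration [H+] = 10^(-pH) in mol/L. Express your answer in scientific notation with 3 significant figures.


Step 1: [H+] = 10^(-pH)
Step 2: [H+] = 10^(-6.89)
Step 3: [H+] = 1.29e-07 mol/L

1.29e-07


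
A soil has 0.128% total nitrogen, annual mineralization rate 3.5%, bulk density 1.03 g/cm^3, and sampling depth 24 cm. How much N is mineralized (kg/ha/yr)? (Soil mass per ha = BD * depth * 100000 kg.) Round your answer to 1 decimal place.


Step 1: Soil mass per ha = BD * depth * 100000 = 1.03 * 24 * 100000 = 2472000 kg
Step 2: Total N pool = soil mass * N%/100 = 2472000 * 0.128/100 = 3164.16 kg/ha
Step 3: N mineralized = N pool * rate%/100 = 3164.16 * 3.5/100 = 110.7 kg/ha/yr

110.7


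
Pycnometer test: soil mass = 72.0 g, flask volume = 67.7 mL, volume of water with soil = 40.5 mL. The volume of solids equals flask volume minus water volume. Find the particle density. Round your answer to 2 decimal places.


Step 1: Volume of solids = flask volume - water volume with soil
Step 2: V_solids = 67.7 - 40.5 = 27.2 mL
Step 3: Particle density = mass / V_solids = 72.0 / 27.2 = 2.65 g/cm^3

2.65


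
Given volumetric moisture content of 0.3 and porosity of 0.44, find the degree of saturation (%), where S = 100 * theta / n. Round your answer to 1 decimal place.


Step 1: S = 100 * theta_v / n
Step 2: S = 100 * 0.3 / 0.44
Step 3: S = 68.2%

68.2


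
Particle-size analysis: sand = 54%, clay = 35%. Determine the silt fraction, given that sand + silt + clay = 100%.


Step 1: sand + silt + clay = 100%
Step 2: silt = 100 - sand - clay
Step 3: silt = 100 - 54 - 35
Step 4: silt = 11%

11


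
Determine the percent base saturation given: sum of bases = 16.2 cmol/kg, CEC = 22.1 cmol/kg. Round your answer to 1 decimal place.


Step 1: BS = 100 * (sum of bases) / CEC
Step 2: BS = 100 * 16.2 / 22.1
Step 3: BS = 73.3%

73.3


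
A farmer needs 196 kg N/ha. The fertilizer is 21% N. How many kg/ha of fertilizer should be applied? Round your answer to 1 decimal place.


Step 1: Fertilizer rate = target N / (N content / 100)
Step 2: Rate = 196 / (21 / 100)
Step 3: Rate = 196 / 0.21
Step 4: Rate = 933.3 kg/ha

933.3


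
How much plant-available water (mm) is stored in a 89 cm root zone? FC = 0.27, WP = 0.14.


Step 1: Available water = (FC - WP) * depth * 10
Step 2: AW = (0.27 - 0.14) * 89 * 10
Step 3: AW = 0.13 * 89 * 10
Step 4: AW = 115.7 mm

115.7


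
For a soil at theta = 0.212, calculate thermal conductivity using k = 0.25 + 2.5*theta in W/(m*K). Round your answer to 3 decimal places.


Step 1: k = 0.25 + 2.5 * theta
Step 2: k = 0.25 + 2.5 * 0.212
Step 3: k = 0.25 + 0.53
Step 4: k = 0.78 W/(m*K)

0.78


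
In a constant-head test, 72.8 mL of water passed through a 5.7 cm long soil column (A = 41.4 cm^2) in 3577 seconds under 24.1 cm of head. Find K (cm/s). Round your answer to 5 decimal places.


Step 1: K = Q * L / (A * t * h)
Step 2: Numerator = 72.8 * 5.7 = 414.96
Step 3: Denominator = 41.4 * 3577 * 24.1 = 3568915.98
Step 4: K = 414.96 / 3568915.98 = 0.00012 cm/s

0.00012


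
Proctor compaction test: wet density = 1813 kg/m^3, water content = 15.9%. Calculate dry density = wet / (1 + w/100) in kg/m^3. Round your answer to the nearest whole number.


Step 1: Dry density = wet density / (1 + w/100)
Step 2: Dry density = 1813 / (1 + 15.9/100)
Step 3: Dry density = 1813 / 1.159
Step 4: Dry density = 1564 kg/m^3

1564


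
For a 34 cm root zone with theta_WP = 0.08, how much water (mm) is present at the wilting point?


Step 1: Water (mm) = theta_WP * depth * 10
Step 2: Water = 0.08 * 34 * 10
Step 3: Water = 27.2 mm

27.2


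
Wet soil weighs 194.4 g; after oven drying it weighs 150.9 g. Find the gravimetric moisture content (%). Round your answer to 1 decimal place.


Step 1: Water mass = wet - dry = 194.4 - 150.9 = 43.5 g
Step 2: w = 100 * water mass / dry mass
Step 3: w = 100 * 43.5 / 150.9 = 28.8%

28.8


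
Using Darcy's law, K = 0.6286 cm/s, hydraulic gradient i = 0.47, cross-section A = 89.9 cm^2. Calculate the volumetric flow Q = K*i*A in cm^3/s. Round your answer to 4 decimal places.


Step 1: Apply Darcy's law: Q = K * i * A
Step 2: Q = 0.6286 * 0.47 * 89.9
Step 3: Q = 26.5602 cm^3/s

26.5602


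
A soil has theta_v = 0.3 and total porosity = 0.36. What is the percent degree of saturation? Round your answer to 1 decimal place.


Step 1: S = 100 * theta_v / n
Step 2: S = 100 * 0.3 / 0.36
Step 3: S = 83.3%

83.3


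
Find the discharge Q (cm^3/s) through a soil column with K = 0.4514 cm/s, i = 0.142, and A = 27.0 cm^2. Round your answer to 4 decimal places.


Step 1: Apply Darcy's law: Q = K * i * A
Step 2: Q = 0.4514 * 0.142 * 27.0
Step 3: Q = 1.7307 cm^3/s

1.7307


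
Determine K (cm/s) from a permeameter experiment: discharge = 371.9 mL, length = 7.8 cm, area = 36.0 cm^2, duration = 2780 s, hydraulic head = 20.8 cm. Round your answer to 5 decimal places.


Step 1: K = Q * L / (A * t * h)
Step 2: Numerator = 371.9 * 7.8 = 2900.82
Step 3: Denominator = 36.0 * 2780 * 20.8 = 2081664.0
Step 4: K = 2900.82 / 2081664.0 = 0.00139 cm/s

0.00139


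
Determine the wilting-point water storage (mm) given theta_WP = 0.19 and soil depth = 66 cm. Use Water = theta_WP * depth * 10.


Step 1: Water (mm) = theta_WP * depth * 10
Step 2: Water = 0.19 * 66 * 10
Step 3: Water = 125.4 mm

125.4


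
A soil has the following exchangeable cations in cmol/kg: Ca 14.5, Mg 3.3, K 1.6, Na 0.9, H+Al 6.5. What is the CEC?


Step 1: CEC = Ca + Mg + K + Na + (H+Al)
Step 2: CEC = 14.5 + 3.3 + 1.6 + 0.9 + 6.5
Step 3: CEC = 26.8 cmol/kg

26.8


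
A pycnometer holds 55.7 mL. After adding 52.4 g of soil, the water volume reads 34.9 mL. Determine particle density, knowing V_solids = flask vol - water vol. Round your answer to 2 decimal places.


Step 1: Volume of solids = flask volume - water volume with soil
Step 2: V_solids = 55.7 - 34.9 = 20.8 mL
Step 3: Particle density = mass / V_solids = 52.4 / 20.8 = 2.52 g/cm^3

2.52


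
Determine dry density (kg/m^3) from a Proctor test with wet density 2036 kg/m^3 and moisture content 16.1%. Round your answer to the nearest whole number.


Step 1: Dry density = wet density / (1 + w/100)
Step 2: Dry density = 2036 / (1 + 16.1/100)
Step 3: Dry density = 2036 / 1.161
Step 4: Dry density = 1754 kg/m^3

1754


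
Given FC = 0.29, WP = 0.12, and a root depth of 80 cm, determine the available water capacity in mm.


Step 1: Available water = (FC - WP) * depth * 10
Step 2: AW = (0.29 - 0.12) * 80 * 10
Step 3: AW = 0.17 * 80 * 10
Step 4: AW = 136.0 mm

136.0
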